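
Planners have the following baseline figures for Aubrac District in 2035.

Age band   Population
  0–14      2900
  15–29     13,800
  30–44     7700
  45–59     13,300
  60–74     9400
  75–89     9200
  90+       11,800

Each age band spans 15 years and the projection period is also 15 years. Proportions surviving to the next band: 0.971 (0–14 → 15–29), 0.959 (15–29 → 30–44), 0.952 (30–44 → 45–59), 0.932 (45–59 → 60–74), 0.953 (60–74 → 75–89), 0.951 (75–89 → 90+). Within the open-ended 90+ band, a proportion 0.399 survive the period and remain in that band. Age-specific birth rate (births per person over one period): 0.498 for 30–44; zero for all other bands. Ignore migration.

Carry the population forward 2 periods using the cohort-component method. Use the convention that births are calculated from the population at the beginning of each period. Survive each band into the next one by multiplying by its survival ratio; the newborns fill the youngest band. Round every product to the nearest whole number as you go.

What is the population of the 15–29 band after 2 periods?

(Bands numbered youngest = 1 to oldest = 7.)
[period 1]
Births: 7700 × 0.498 = 3835
Band 2: 2900 × 0.971 = 2816
Band 3: 13800 × 0.959 = 13234
Band 4: 7700 × 0.952 = 7330
Band 5: 13300 × 0.932 = 12396
Band 6: 9400 × 0.953 = 8958
Band 7: 9200 × 0.951 + 11800 × 0.399 = 8749 + 4708 = 13457
→ [3835, 2816, 13234, 7330, 12396, 8958, 13457]
[period 2]
Births: 13234 × 0.498 = 6591
Band 2: 3835 × 0.971 = 3724
Band 3: 2816 × 0.959 = 2701
Band 4: 13234 × 0.952 = 12599
Band 5: 7330 × 0.932 = 6832
Band 6: 12396 × 0.953 = 11813
Band 7: 8958 × 0.951 + 13457 × 0.399 = 8519 + 5369 = 13888
→ [6591, 3724, 2701, 12599, 6832, 11813, 13888]

3724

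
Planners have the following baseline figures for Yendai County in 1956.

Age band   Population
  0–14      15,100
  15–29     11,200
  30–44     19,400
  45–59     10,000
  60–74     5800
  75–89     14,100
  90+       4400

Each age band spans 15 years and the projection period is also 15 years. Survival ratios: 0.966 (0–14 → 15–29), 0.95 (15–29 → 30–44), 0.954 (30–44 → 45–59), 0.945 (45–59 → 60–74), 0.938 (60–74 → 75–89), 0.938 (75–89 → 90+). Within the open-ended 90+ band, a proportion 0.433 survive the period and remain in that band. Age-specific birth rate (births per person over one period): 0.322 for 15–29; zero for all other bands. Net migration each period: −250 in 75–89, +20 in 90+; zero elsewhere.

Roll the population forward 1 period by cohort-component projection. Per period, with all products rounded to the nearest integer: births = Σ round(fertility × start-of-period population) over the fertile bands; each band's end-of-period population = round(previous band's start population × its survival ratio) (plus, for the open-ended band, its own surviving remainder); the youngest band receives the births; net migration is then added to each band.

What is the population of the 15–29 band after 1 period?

Call the groups 1 to 7, youngest first.
[period 1]
Births: 11200 * 0.322 = 3606
Group 2: 15100 * 0.966 = 14587
Group 3: 11200 * 0.95 = 10640
Group 4: 19400 * 0.954 = 18508
Group 5: 10000 * 0.945 = 9450
Group 6: 5800 * 0.938 = 5440
Group 7: 14100 * 0.938 + 4400 * 0.433 = 13226 + 1905 = 15131
Net migration: Group 6 − 250 → 5190; Group 7 + 20 → 15151
→ [3606, 14587, 10640, 18508, 9450, 5190, 15151]

14587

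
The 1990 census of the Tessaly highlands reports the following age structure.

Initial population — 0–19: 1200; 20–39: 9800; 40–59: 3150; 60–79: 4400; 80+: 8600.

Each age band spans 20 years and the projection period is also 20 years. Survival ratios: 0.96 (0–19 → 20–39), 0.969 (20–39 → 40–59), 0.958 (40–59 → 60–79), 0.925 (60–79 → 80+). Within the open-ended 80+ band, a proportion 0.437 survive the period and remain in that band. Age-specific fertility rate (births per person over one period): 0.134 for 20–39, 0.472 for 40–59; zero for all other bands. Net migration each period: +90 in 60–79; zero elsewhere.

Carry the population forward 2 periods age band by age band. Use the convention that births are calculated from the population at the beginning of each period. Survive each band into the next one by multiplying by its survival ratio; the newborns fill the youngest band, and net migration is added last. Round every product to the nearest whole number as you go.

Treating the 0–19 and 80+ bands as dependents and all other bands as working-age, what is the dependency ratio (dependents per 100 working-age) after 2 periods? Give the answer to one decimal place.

After projecting period 1:
Births: 9800 × 0.134 = 1313  |  3150 × 0.472 = 1487 ⇒ total 2800
20–39: 1200 × 0.96 = 1152
40–59: 9800 × 0.969 = 9496
60–79: 3150 × 0.958 = 3018
80+: 4400 × 0.925 + 8600 × 0.437 = 4070 + 3758 = 7828
Net migration: 60–79 + 90 → 3108
Population now: 0–19=2800, 20–39=1152, 40–59=9496, 60–79=3108, 80+=7828
After projecting period 2:
Births: 1152 × 0.134 = 154  |  9496 × 0.472 = 4482 ⇒ total 4636
20–39: 2800 × 0.96 = 2688
40–59: 1152 × 0.969 = 1116
60–79: 9496 × 0.958 = 9097
80+: 3108 × 0.925 + 7828 × 0.437 = 2875 + 3421 = 6296
Net migration: 60–79 + 90 → 9187
Population now: 0–19=4636, 20–39=2688, 40–59=1116, 60–79=9187, 80+=6296
Dependents (band 0–19 + band 80+) = 4636 + 6296 = 10932; working-age = 12991; ratio = 10932/12991 × 100 = 84.2

84.2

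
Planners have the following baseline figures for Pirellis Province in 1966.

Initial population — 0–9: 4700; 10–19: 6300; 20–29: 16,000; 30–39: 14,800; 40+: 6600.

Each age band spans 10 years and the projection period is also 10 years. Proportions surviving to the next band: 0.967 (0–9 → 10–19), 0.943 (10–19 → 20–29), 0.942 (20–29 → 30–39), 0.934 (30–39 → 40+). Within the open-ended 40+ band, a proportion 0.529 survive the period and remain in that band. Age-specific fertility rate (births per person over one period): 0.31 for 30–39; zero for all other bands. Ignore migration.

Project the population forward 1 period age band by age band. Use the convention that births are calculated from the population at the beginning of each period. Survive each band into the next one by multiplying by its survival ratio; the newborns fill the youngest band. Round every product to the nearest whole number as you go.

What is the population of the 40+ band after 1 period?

17314

Period 1.
Births: 14800 * 0.31 = 4588
10–19: 4700 * 0.967 = 4545
20–29: 6300 * 0.943 = 5941
30–39: 16000 * 0.942 = 15072
40+: 14800 * 0.934 + 6600 * 0.529 = 13823 + 3491 = 17314
Population now: 0–9=4588, 10–19=4545, 20–29=5941, 30–39=15072, 40+=17314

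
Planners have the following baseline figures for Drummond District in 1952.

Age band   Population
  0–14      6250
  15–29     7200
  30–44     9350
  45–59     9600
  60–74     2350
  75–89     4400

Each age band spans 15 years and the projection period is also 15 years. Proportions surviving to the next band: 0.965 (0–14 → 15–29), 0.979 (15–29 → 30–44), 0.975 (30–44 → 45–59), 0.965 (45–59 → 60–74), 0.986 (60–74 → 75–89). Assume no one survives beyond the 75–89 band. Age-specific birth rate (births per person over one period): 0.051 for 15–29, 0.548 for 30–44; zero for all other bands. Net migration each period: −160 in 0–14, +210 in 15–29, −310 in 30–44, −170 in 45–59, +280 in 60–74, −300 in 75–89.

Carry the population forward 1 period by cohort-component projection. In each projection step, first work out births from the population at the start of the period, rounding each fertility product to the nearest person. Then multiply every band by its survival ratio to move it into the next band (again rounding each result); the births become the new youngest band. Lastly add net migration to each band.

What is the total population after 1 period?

Call the groups 1 to 6, youngest first.
Period 1.
Births: 7200 × 0.051 = 367 ; 9350 × 0.548 = 5124 → total 5491
Group 2: 6250 × 0.965 = 6031
Group 3: 7200 × 0.979 = 7049
Group 4: 9350 × 0.975 = 9116
Group 5: 9600 × 0.965 = 9264
Group 6: 2350 × 0.986 = 2317
Net migration: Group 1 − 160 → 5331; Group 2 + 210 → 6241; Group 3 − 310 → 6739; Group 4 − 170 → 8946; Group 5 + 280 → 9544; Group 6 − 300 → 2017
→ [5331, 6241, 6739, 8946, 9544, 2017]
Total after period 1: 5331 + 6241 + 6739 + 8946 + 9544 + 2017 = 38818

38818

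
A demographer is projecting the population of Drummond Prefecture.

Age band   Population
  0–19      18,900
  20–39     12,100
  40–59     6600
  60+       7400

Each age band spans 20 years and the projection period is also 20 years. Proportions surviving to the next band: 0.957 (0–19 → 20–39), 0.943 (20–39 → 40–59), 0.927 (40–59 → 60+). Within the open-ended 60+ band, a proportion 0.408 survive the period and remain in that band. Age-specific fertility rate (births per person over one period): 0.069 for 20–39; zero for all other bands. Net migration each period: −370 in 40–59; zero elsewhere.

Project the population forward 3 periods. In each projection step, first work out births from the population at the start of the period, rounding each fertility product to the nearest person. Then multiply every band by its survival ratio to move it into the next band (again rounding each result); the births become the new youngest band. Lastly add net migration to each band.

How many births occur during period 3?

Call the bands 1 to 4, youngest first.
— Period 1 —
Births: 12100 × 0.069 = 835
Band 2: 18900 × 0.957 = 18087
Band 3: 12100 × 0.943 = 11410
Band 4: 6600 × 0.927 + 7400 × 0.408 = 6118 + 3019 = 9137
Net migration: Band 3 − 370 → 11040
Population now: 0–19=835, 20–39=18087, 40–59=11040, 60+=9137
— Period 2 —
Births: 18087 × 0.069 = 1248
Band 2: 835 × 0.957 = 799
Band 3: 18087 × 0.943 = 17056
Band 4: 11040 × 0.927 + 9137 × 0.408 = 10234 + 3728 = 13962
Net migration: Band 3 − 370 → 16686
Population now: 0–19=1248, 20–39=799, 40–59=16686, 60+=13962
— Period 3 —
Births: 799 × 0.069 = 55
Band 2: 1248 × 0.957 = 1194
Band 3: 799 × 0.943 = 753
Band 4: 16686 × 0.927 + 13962 × 0.408 = 15468 + 5696 = 21164
Net migration: Band 3 − 370 → 383
Population now: 0–19=55, 20–39=1194, 40–59=383, 60+=21164

55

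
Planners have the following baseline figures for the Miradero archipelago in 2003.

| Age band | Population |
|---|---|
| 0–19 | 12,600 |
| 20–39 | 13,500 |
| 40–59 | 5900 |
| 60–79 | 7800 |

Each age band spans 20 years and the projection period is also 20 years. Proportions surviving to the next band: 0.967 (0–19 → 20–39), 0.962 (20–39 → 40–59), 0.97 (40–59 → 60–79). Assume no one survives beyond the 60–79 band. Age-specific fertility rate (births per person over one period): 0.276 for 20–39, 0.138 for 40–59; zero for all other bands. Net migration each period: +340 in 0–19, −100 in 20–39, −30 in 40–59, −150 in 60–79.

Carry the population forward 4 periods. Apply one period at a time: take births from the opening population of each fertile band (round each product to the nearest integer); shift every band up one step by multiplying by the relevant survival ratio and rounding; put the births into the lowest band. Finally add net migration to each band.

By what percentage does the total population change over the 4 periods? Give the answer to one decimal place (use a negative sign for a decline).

-63.6

Period 1.
Births: 13500 × 0.276 = 3726  |  5900 × 0.138 = 814 — total 4540
20–39: 12600 × 0.967 = 12184
40–59: 13500 × 0.962 = 12987
60–79: 5900 × 0.97 = 5723
Net migration: 0–19 + 340 → 4880; 20–39 − 100 → 12084; 40–59 − 30 → 12957; 60–79 − 150 → 5573
End of period: [4880, 12084, 12957, 5573]
Period 2.
Births: 12084 × 0.276 = 3335  |  12957 × 0.138 = 1788 — total 5123
20–39: 4880 × 0.967 = 4719
40–59: 12084 × 0.962 = 11625
60–79: 12957 × 0.97 = 12568
Net migration: 0–19 + 340 → 5463; 20–39 − 100 → 4619; 40–59 − 30 → 11595; 60–79 − 150 → 12418
End of period: [5463, 4619, 11595, 12418]
Period 3.
Births: 4619 × 0.276 = 1275  |  11595 × 0.138 = 1600 — total 2875
20–39: 5463 × 0.967 = 5283
40–59: 4619 × 0.962 = 4443
60–79: 11595 × 0.97 = 11247
Net migration: 0–19 + 340 → 3215; 20–39 − 100 → 5183; 40–59 − 30 → 4413; 60–79 − 150 → 11097
End of period: [3215, 5183, 4413, 11097]
Period 4.
Births: 5183 × 0.276 = 1431  |  4413 × 0.138 = 609 — total 2040
20–39: 3215 × 0.967 = 3109
40–59: 5183 × 0.962 = 4986
60–79: 4413 × 0.97 = 4281
Net migration: 0–19 + 340 → 2380; 20–39 − 100 → 3009; 40–59 − 30 → 4956; 60–79 − 150 → 4131
End of period: [2380, 3009, 4956, 4131]
Total: 39800 → 14476; change = -25324; percentage change = -63.6%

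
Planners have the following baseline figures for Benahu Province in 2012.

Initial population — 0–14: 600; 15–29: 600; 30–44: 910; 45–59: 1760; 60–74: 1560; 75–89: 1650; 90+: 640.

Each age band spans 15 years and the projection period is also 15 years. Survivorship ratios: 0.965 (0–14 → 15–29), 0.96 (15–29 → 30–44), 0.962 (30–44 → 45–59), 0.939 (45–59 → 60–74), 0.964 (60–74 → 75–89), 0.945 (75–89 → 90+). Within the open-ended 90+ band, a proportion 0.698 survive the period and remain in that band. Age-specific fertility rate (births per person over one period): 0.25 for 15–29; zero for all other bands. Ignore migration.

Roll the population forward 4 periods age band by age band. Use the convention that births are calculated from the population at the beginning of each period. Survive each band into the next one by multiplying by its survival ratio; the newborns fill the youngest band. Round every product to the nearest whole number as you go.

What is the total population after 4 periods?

4514

Period 1.
Births: 600 × 0.25 = 150
15–29: 600 × 0.965 = 579
30–44: 600 × 0.96 = 576
45–59: 910 × 0.962 = 875
60–74: 1760 × 0.939 = 1653
75–89: 1560 × 0.964 = 1504
90+: 1650 × 0.945 + 640 × 0.698 = 1559 + 447 = 2006
Population now: 0–14=150, 15–29=579, 30–44=576, 45–59=875, 60–74=1653, 75–89=1504, 90+=2006
Period 2.
Births: 579 × 0.25 = 145
15–29: 150 × 0.965 = 145
30–44: 579 × 0.96 = 556
45–59: 576 × 0.962 = 554
60–74: 875 × 0.939 = 822
75–89: 1653 × 0.964 = 1593
90+: 1504 × 0.945 + 2006 × 0.698 = 1421 + 1400 = 2821
Population now: 0–14=145, 15–29=145, 30–44=556, 45–59=554, 60–74=822, 75–89=1593, 90+=2821
Period 3.
Births: 145 × 0.25 = 36
15–29: 145 × 0.965 = 140
30–44: 145 × 0.96 = 139
45–59: 556 × 0.962 = 535
60–74: 554 × 0.939 = 520
75–89: 822 × 0.964 = 792
90+: 1593 × 0.945 + 2821 × 0.698 = 1505 + 1969 = 3474
Population now: 0–14=36, 15–29=140, 30–44=139, 45–59=535, 60–74=520, 75–89=792, 90+=3474
Period 4.
Births: 140 × 0.25 = 35
15–29: 36 × 0.965 = 35
30–44: 140 × 0.96 = 134
45–59: 139 × 0.962 = 134
60–74: 535 × 0.939 = 502
75–89: 520 × 0.964 = 501
90+: 792 × 0.945 + 3474 × 0.698 = 748 + 2425 = 3173
Population now: 0–14=35, 15–29=35, 30–44=134, 45–59=134, 60–74=502, 75–89=501, 90+=3173
Total after period 4: 35 + 35 + 134 + 134 + 502 + 501 + 3173 = 4514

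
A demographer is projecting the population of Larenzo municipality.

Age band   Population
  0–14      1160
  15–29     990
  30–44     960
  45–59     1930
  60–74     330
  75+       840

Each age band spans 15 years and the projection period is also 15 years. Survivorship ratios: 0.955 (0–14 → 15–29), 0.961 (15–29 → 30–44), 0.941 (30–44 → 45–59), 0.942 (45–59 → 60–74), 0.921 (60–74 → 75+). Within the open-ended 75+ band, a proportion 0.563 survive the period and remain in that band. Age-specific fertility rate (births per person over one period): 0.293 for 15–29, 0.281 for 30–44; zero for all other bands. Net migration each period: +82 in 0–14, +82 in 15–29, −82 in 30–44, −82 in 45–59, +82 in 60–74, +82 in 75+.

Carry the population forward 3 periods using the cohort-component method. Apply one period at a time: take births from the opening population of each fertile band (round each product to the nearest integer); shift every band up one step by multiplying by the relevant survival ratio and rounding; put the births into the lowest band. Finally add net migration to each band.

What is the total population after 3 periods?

[period 1]
Births: 990 × 0.293 = 290 ; 960 × 0.281 = 270 → 560
15–29: 1160 × 0.955 = 1108
30–44: 990 × 0.961 = 951
45–59: 960 × 0.941 = 903
60–74: 1930 × 0.942 = 1818
75+: 330 × 0.921 + 840 × 0.563 = 304 + 473 = 777
Net migration: 0–14 + 82 → 642; 15–29 + 82 → 1190; 30–44 − 82 → 869; 45–59 − 82 → 821; 60–74 + 82 → 1900; 75+ + 82 → 859
Population now: 0–14=642, 15–29=1190, 30–44=869, 45–59=821, 60–74=1900, 75+=859
[period 2]
Births: 1190 × 0.293 = 349 ; 869 × 0.281 = 244 → 593
15–29: 642 × 0.955 = 613
30–44: 1190 × 0.961 = 1144
45–59: 869 × 0.941 = 818
60–74: 821 × 0.942 = 773
75+: 1900 × 0.921 + 859 × 0.563 = 1750 + 484 = 2234
Net migration: 0–14 + 82 → 675; 15–29 + 82 → 695; 30–44 − 82 → 1062; 45–59 − 82 → 736; 60–74 + 82 → 855; 75+ + 82 → 2316
Population now: 0–14=675, 15–29=695, 30–44=1062, 45–59=736, 60–74=855, 75+=2316
[period 3]
Births: 695 × 0.293 = 204 ; 1062 × 0.281 = 298 → 502
15–29: 675 × 0.955 = 645
30–44: 695 × 0.961 = 668
45–59: 1062 × 0.941 = 999
60–74: 736 × 0.942 = 693
75+: 855 × 0.921 + 2316 × 0.563 = 787 + 1304 = 2091
Net migration: 0–14 + 82 → 584; 15–29 + 82 → 727; 30–44 − 82 → 586; 45–59 − 82 → 917; 60–74 + 82 → 775; 75+ + 82 → 2173
Population now: 0–14=584, 15–29=727, 30–44=586, 45–59=917, 60–74=775, 75+=2173
Total after period 3: 584 + 727 + 586 + 917 + 775 + 2173 = 5762

5762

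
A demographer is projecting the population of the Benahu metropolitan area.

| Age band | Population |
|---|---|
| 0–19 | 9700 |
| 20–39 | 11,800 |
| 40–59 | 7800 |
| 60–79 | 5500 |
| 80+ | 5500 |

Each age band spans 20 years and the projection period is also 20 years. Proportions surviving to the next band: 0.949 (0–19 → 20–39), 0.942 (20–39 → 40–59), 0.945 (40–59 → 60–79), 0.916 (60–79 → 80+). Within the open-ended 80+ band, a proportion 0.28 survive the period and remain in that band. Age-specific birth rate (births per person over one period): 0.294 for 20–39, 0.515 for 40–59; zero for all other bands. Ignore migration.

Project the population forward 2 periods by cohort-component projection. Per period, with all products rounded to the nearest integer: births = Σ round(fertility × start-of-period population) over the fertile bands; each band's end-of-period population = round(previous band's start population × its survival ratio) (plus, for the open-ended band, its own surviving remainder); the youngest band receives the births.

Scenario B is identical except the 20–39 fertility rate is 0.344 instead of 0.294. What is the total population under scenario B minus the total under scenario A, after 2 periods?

Numbering the bands 1..5 from youngest to oldest:
Period 1.
Births: 11800 × 0.294 = 3469 ; 7800 × 0.515 = 4017 — total 7486
Band 2: 9700 × 0.949 = 9205
Band 3: 11800 × 0.942 = 11116
Band 4: 7800 × 0.945 = 7371
Band 5: 5500 × 0.916 + 5500 × 0.28 = 5038 + 1540 = 6578
Giving 7486 / 9205 / 11116 / 7371 / 6578.
Period 2.
Births: 9205 × 0.294 = 2706 ; 11116 × 0.515 = 5725 — total 8431
Band 2: 7486 × 0.949 = 7104
Band 3: 9205 × 0.942 = 8671
Band 4: 11116 × 0.945 = 10505
Band 5: 7371 × 0.916 + 6578 × 0.28 = 6752 + 1842 = 8594
Giving 8431 / 7104 / 8671 / 10505 / 8594.
Scenario A total after 2 periods: 43305
Scenario B projection —
Period 1.
Births: 11800 × 0.344 = 4059 ; 7800 × 0.515 = 4017 — total 8076
Band 2: 9700 × 0.949 = 9205
Band 3: 11800 × 0.942 = 11116
Band 4: 7800 × 0.945 = 7371
Band 5: 5500 × 0.916 + 5500 × 0.28 = 5038 + 1540 = 6578
Giving 8076 / 9205 / 11116 / 7371 / 6578.
Period 2.
Births: 9205 × 0.344 = 3167 ; 11116 × 0.515 = 5725 — total 8892
Band 2: 8076 × 0.949 = 7664
Band 3: 9205 × 0.942 = 8671
Band 4: 11116 × 0.945 = 10505
Band 5: 7371 × 0.916 + 6578 × 0.28 = 6752 + 1842 = 8594
Giving 8892 / 7664 / 8671 / 10505 / 8594.
Scenario B total after 2 periods: 44326
Difference B − A = 44326 − 43305 = 1021

1021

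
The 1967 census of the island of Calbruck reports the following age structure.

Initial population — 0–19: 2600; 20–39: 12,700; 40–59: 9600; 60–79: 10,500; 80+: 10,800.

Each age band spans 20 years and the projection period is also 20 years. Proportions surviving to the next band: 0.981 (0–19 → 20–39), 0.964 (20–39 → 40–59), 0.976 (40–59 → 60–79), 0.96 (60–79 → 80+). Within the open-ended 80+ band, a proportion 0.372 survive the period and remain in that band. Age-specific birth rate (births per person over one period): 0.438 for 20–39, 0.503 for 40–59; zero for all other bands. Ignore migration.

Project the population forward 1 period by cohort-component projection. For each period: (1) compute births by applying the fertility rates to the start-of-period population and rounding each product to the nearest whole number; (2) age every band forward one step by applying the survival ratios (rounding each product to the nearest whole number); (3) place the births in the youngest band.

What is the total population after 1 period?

48654

After projecting period 1:
Births: 12700 × 0.438 = 5563  |  9600 × 0.503 = 4829 → total 10392
20–39: 2600 × 0.981 = 2551
40–59: 12700 × 0.964 = 12243
60–79: 9600 × 0.976 = 9370
80+: 10500 × 0.96 + 10800 × 0.372 = 10080 + 4018 = 14098
→ [10392, 2551, 12243, 9370, 14098]
Total after period 1: 10392 + 2551 + 12243 + 9370 + 14098 = 48654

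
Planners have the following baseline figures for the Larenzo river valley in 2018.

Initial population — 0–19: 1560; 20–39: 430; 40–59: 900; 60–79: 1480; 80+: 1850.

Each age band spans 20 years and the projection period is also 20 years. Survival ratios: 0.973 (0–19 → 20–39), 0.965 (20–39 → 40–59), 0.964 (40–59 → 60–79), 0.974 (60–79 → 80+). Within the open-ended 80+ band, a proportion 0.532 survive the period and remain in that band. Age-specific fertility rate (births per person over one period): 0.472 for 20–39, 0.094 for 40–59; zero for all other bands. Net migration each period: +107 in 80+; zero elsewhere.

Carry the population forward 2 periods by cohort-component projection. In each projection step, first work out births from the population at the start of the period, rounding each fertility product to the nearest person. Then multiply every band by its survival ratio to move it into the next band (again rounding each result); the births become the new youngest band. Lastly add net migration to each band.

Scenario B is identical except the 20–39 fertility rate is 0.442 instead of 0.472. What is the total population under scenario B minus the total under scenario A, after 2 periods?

Call the bands 1 to 5, youngest first.
Period 1.
Births: 430 × 0.472 = 203, 900 × 0.094 = 85 → 288
Band 2: 1560 × 0.973 = 1518
Band 3: 430 × 0.965 = 415
Band 4: 900 × 0.964 = 868
Band 5: 1480 × 0.974 + 1850 × 0.532 = 1442 + 984 = 2426
Net migration: Band 5 + 107 → 2533
→ [288, 1518, 415, 868, 2533]
Period 2.
Births: 1518 × 0.472 = 716, 415 × 0.094 = 39 → 755
Band 2: 288 × 0.973 = 280
Band 3: 1518 × 0.965 = 1465
Band 4: 415 × 0.964 = 400
Band 5: 868 × 0.974 + 2533 × 0.532 = 845 + 1348 = 2193
Net migration: Band 5 + 107 → 2300
→ [755, 280, 1465, 400, 2300]
Scenario A total after 2 periods: 5200
Scenario B projection —
Period 1.
Births: 430 × 0.442 = 190, 900 × 0.094 = 85 → 275
Band 2: 1560 × 0.973 = 1518
Band 3: 430 × 0.965 = 415
Band 4: 900 × 0.964 = 868
Band 5: 1480 × 0.974 + 1850 × 0.532 = 1442 + 984 = 2426
Net migration: Band 5 + 107 → 2533
→ [275, 1518, 415, 868, 2533]
Period 2.
Births: 1518 × 0.442 = 671, 415 × 0.094 = 39 → 710
Band 2: 275 × 0.973 = 268
Band 3: 1518 × 0.965 = 1465
Band 4: 415 × 0.964 = 400
Band 5: 868 × 0.974 + 2533 × 0.532 = 845 + 1348 = 2193
Net migration: Band 5 + 107 → 2300
→ [710, 268, 1465, 400, 2300]
Scenario B total after 2 periods: 5143
Difference B − A = 5143 − 5200 = -57

-57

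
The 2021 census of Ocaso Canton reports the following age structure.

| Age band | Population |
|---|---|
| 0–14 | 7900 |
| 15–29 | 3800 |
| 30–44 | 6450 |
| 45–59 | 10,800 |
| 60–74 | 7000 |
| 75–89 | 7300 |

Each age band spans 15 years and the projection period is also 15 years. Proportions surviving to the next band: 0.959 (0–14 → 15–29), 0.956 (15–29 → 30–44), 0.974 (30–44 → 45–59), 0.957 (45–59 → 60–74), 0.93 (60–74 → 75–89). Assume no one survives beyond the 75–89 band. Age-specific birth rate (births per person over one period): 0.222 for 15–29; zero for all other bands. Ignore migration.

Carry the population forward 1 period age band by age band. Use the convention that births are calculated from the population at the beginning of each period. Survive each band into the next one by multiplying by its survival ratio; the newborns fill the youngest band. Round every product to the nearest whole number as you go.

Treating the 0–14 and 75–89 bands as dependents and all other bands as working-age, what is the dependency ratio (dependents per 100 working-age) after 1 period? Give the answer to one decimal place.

Let group 1 be 0–14 through group 6 = 75–89.
[period 1]
Births: 3800 × 0.222 = 844
Group 2: 7900 × 0.959 = 7576
Group 3: 3800 × 0.956 = 3633
Group 4: 6450 × 0.974 = 6282
Group 5: 10800 × 0.957 = 10336
Group 6: 7000 × 0.93 = 6510
Giving 844 / 7576 / 3633 / 6282 / 10336 / 6510.
Dependents (band 0–14 + band 75–89) = 844 + 6510 = 7354; working-age = 27827; ratio = 7354/27827 × 100 = 26.4

26.4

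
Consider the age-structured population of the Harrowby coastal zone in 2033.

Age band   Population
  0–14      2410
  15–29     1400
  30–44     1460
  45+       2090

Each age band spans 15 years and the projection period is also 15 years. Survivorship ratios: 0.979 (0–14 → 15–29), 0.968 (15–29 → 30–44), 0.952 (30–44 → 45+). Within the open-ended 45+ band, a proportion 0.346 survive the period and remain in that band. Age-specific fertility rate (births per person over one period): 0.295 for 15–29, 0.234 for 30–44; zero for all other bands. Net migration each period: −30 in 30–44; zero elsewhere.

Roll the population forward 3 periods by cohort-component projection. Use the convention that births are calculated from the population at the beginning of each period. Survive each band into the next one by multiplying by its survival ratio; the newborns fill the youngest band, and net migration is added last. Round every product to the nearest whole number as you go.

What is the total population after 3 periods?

Let group 1 be 0–14 through group 4 = 45+.
[period 1]
Births: 1400 × 0.295 = 413  |  1460 × 0.234 = 342 → 755
Group 2: 2410 × 0.979 = 2359
Group 3: 1400 × 0.968 = 1355
Group 4: 1460 × 0.952 + 2090 × 0.346 = 1390 + 723 = 2113
Net migration: Group 3 − 30 → 1325
Giving 755 / 2359 / 1325 / 2113.
[period 2]
Births: 2359 × 0.295 = 696  |  1325 × 0.234 = 310 → 1006
Group 2: 755 × 0.979 = 739
Group 3: 2359 × 0.968 = 2284
Group 4: 1325 × 0.952 + 2113 × 0.346 = 1261 + 731 = 1992
Net migration: Group 3 − 30 → 2254
Giving 1006 / 739 / 2254 / 1992.
[period 3]
Births: 739 × 0.295 = 218  |  2254 × 0.234 = 527 → 745
Group 2: 1006 × 0.979 = 985
Group 3: 739 × 0.968 = 715
Group 4: 2254 × 0.952 + 1992 × 0.346 = 2146 + 689 = 2835
Net migration: Group 3 − 30 → 685
Giving 745 / 985 / 685 / 2835.
Total after period 3: 745 + 985 + 685 + 2835 = 5250

5250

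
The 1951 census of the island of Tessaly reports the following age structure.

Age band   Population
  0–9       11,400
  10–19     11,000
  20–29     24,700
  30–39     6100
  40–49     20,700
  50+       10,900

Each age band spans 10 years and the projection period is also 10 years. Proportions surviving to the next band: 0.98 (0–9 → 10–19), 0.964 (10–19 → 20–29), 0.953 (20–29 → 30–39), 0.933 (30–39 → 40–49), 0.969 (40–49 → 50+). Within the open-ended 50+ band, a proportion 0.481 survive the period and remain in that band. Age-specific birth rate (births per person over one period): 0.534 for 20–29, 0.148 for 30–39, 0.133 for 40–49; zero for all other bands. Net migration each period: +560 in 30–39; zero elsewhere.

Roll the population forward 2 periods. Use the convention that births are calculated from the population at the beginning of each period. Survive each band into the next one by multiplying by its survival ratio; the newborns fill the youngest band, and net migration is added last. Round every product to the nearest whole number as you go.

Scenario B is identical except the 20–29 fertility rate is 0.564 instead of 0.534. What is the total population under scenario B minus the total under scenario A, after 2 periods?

1044

— Period 1 —
Births: 24700 × 0.534 = 13190  |  6100 × 0.148 = 903  |  20700 × 0.133 = 2753 → 16846
10–19: 11400 × 0.98 = 11172
20–29: 11000 × 0.964 = 10604
30–39: 24700 × 0.953 = 23539
40–49: 6100 × 0.933 = 5691
50+: 20700 × 0.969 + 10900 × 0.481 = 20058 + 5243 = 25301
Net migration: 30–39 + 560 → 24099
End of period: [16846, 11172, 10604, 24099, 5691, 25301]
— Period 2 —
Births: 10604 × 0.534 = 5663  |  24099 × 0.148 = 3567  |  5691 × 0.133 = 757 → 9987
10–19: 16846 × 0.98 = 16509
20–29: 11172 × 0.964 = 10770
30–39: 10604 × 0.953 = 10106
40–49: 24099 × 0.933 = 22484
50+: 5691 × 0.969 + 25301 × 0.481 = 5515 + 12170 = 17685
Net migration: 30–39 + 560 → 10666
End of period: [9987, 16509, 10770, 10666, 22484, 17685]
Scenario A total after 2 periods: 88101
Scenario B projection —
— Period 1 —
Births: 24700 × 0.564 = 13931  |  6100 × 0.148 = 903  |  20700 × 0.133 = 2753 → 17587
10–19: 11400 × 0.98 = 11172
20–29: 11000 × 0.964 = 10604
30–39: 24700 × 0.953 = 23539
40–49: 6100 × 0.933 = 5691
50+: 20700 × 0.969 + 10900 × 0.481 = 20058 + 5243 = 25301
Net migration: 30–39 + 560 → 24099
End of period: [17587, 11172, 10604, 24099, 5691, 25301]
— Period 2 —
Births: 10604 × 0.564 = 5981  |  24099 × 0.148 = 3567  |  5691 × 0.133 = 757 → 10305
10–19: 17587 × 0.98 = 17235
20–29: 11172 × 0.964 = 10770
30–39: 10604 × 0.953 = 10106
40–49: 24099 × 0.933 = 22484
50+: 5691 × 0.969 + 25301 × 0.481 = 5515 + 12170 = 17685
Net migration: 30–39 + 560 → 10666
End of period: [10305, 17235, 10770, 10666, 22484, 17685]
Scenario B total after 2 periods: 89145
Difference B − A = 89145 − 88101 = 1044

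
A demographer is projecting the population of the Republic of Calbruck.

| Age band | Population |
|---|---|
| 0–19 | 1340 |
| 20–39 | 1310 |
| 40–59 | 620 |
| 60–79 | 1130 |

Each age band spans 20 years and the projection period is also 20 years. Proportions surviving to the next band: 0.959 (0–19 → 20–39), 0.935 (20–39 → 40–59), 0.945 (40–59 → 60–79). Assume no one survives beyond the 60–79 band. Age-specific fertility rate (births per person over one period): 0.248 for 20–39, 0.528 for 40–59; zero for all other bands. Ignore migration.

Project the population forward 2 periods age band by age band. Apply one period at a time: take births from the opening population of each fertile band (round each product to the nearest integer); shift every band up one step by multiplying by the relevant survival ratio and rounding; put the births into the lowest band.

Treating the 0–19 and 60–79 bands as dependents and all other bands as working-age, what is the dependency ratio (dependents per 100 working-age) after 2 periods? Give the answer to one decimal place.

Numbering the bands 1..4 from youngest to oldest:
— Period 1 —
Births: 1310 × 0.248 = 325, 620 × 0.528 = 327 → total 652
Band 2: 1340 × 0.959 = 1285
Band 3: 1310 × 0.935 = 1225
Band 4: 620 × 0.945 = 586
Population now: 0–19=652, 20–39=1285, 40–59=1225, 60–79=586
— Period 2 —
Births: 1285 × 0.248 = 319, 1225 × 0.528 = 647 → total 966
Band 2: 652 × 0.959 = 625
Band 3: 1285 × 0.935 = 1201
Band 4: 1225 × 0.945 = 1158
Population now: 0–19=966, 20–39=625, 40–59=1201, 60–79=1158
Dependents (band 0–19 + band 60–79) = 966 + 1158 = 2124; working-age = 1826; ratio = 2124/1826 × 100 = 116.3

116.3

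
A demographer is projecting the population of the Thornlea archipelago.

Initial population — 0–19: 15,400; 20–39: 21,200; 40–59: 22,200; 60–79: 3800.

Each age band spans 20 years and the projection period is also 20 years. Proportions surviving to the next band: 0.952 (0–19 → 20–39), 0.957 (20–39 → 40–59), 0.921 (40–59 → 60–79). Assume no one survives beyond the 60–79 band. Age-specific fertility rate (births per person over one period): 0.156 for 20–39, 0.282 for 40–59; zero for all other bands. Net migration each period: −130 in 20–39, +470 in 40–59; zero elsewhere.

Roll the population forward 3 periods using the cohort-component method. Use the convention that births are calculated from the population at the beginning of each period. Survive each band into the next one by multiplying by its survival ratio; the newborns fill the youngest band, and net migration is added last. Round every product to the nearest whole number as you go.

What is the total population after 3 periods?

35358

Numbering the groups 1..4 from youngest to oldest:
— Period 1 —
Births: 21200 × 0.156 = 3307 ; 22200 × 0.282 = 6260 — total 9567
Group 2: 15400 × 0.952 = 14661
Group 3: 21200 × 0.957 = 20288
Group 4: 22200 × 0.921 = 20446
Net migration: Group 2 − 130 → 14531; Group 3 + 470 → 20758
End of period: [9567, 14531, 20758, 20446]
— Period 2 —
Births: 14531 × 0.156 = 2267 ; 20758 × 0.282 = 5854 — total 8121
Group 2: 9567 × 0.952 = 9108
Group 3: 14531 × 0.957 = 13906
Group 4: 20758 × 0.921 = 19118
Net migration: Group 2 − 130 → 8978; Group 3 + 470 → 14376
End of period: [8121, 8978, 14376, 19118]
— Period 3 —
Births: 8978 × 0.156 = 1401 ; 14376 × 0.282 = 4054 — total 5455
Group 2: 8121 × 0.952 = 7731
Group 3: 8978 × 0.957 = 8592
Group 4: 14376 × 0.921 = 13240
Net migration: Group 2 − 130 → 7601; Group 3 + 470 → 9062
End of period: [5455, 7601, 9062, 13240]
Total after period 3: 5455 + 7601 + 9062 + 13240 = 35358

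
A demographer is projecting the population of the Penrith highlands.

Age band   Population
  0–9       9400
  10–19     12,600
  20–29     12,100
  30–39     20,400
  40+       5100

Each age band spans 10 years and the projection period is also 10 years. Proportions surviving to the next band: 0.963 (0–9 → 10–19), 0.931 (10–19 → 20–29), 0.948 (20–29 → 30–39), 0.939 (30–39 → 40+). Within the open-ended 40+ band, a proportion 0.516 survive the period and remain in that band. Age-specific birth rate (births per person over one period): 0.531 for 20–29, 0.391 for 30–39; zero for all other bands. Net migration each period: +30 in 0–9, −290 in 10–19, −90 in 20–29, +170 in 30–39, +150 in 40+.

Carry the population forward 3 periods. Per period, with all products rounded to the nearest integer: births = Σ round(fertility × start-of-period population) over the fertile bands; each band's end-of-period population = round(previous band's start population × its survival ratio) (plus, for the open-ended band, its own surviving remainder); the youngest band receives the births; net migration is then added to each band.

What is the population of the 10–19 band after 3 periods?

10075

[period 1]
Births: 12100 × 0.531 = 6425, 20400 × 0.391 = 7976 → total 14401
10–19: 9400 × 0.963 = 9052
20–29: 12600 × 0.931 = 11731
30–39: 12100 × 0.948 = 11471
40+: 20400 × 0.939 + 5100 × 0.516 = 19156 + 2632 = 21788
Net migration: 0–9 + 30 → 14431; 10–19 − 290 → 8762; 20–29 − 90 → 11641; 30–39 + 170 → 11641; 40+ + 150 → 21938
End of period: [14431, 8762, 11641, 11641, 21938]
[period 2]
Births: 11641 × 0.531 = 6181, 11641 × 0.391 = 4552 → total 10733
10–19: 14431 × 0.963 = 13897
20–29: 8762 × 0.931 = 8157
30–39: 11641 × 0.948 = 11036
40+: 11641 × 0.939 + 21938 × 0.516 = 10931 + 11320 = 22251
Net migration: 0–9 + 30 → 10763; 10–19 − 290 → 13607; 20–29 − 90 → 8067; 30–39 + 170 → 11206; 40+ + 150 → 22401
End of period: [10763, 13607, 8067, 11206, 22401]
[period 3]
Births: 8067 × 0.531 = 4284, 11206 × 0.391 = 4382 → total 8666
10–19: 10763 × 0.963 = 10365
20–29: 13607 × 0.931 = 12668
30–39: 8067 × 0.948 = 7648
40+: 11206 × 0.939 + 22401 × 0.516 = 10522 + 11559 = 22081
Net migration: 0–9 + 30 → 8696; 10–19 − 290 → 10075; 20–29 − 90 → 12578; 30–39 + 170 → 7818; 40+ + 150 → 22231
End of period: [8696, 10075, 12578, 7818, 22231]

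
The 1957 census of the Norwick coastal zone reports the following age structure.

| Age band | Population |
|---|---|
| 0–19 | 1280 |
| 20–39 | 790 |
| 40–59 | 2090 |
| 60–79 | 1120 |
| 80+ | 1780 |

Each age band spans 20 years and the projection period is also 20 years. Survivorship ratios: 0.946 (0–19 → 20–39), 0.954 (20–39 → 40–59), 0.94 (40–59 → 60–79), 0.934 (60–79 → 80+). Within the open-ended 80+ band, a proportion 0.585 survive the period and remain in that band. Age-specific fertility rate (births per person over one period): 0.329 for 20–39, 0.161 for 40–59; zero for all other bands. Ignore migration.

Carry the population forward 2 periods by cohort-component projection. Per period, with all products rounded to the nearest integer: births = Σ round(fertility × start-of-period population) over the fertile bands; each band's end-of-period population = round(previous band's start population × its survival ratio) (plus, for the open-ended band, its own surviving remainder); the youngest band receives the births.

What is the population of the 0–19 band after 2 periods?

519

Let band 1 be 0–19 through band 5 = 80+.
[period 1]
Births: 790 × 0.329 = 260 ; 2090 × 0.161 = 336 — total 596
Band 2: 1280 × 0.946 = 1211
Band 3: 790 × 0.954 = 754
Band 4: 2090 × 0.94 = 1965
Band 5: 1120 × 0.934 + 1780 × 0.585 = 1046 + 1041 = 2087
→ [596, 1211, 754, 1965, 2087]
[period 2]
Births: 1211 × 0.329 = 398 ; 754 × 0.161 = 121 — total 519
Band 2: 596 × 0.946 = 564
Band 3: 1211 × 0.954 = 1155
Band 4: 754 × 0.94 = 709
Band 5: 1965 × 0.934 + 2087 × 0.585 = 1835 + 1221 = 3056
→ [519, 564, 1155, 709, 3056]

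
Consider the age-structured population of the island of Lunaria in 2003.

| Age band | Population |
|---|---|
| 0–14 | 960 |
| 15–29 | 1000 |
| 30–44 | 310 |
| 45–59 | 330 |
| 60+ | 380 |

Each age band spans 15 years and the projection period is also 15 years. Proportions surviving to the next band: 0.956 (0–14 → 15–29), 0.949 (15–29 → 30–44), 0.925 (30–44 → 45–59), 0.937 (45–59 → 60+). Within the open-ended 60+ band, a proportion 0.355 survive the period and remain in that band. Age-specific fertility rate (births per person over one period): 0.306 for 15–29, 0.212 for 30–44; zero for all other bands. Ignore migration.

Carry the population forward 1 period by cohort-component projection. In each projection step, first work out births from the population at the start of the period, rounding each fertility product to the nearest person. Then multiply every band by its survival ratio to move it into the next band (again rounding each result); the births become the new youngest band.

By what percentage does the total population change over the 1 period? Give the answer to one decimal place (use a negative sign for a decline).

-0.3

— Period 1 —
Births: 1000 × 0.306 = 306  |  310 × 0.212 = 66 — total 372
15–29: 960 × 0.956 = 918
30–44: 1000 × 0.949 = 949
45–59: 310 × 0.925 = 287
60+: 330 × 0.937 + 380 × 0.355 = 309 + 135 = 444
→ [372, 918, 949, 287, 444]
Total: 2980 → 2970; change = -10; percentage change = -0.3%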